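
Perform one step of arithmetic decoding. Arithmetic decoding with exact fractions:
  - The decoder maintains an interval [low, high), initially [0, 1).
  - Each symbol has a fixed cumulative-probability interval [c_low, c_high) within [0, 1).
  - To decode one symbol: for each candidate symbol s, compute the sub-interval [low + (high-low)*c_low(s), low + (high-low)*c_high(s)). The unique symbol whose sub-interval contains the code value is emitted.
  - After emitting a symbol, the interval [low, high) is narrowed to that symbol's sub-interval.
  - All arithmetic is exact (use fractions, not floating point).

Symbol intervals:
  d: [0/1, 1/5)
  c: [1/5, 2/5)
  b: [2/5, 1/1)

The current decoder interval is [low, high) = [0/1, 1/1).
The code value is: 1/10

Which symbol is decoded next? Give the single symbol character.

Interval width = high − low = 1/1 − 0/1 = 1/1
Scaled code = (code − low) / width = (1/10 − 0/1) / 1/1 = 1/10
  d: [0/1, 1/5) ← scaled code falls here ✓
  c: [1/5, 2/5) 
  b: [2/5, 1/1) 

Answer: d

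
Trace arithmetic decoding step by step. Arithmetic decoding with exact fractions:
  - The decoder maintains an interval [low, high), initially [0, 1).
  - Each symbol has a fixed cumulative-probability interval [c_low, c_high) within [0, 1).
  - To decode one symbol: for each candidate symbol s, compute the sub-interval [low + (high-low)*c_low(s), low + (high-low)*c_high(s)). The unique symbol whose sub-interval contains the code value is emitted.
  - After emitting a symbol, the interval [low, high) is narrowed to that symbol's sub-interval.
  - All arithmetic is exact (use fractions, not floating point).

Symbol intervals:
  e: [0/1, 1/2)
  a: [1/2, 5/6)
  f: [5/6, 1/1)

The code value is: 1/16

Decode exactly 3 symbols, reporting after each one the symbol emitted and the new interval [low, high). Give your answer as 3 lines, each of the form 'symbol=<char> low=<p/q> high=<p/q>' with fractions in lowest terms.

Answer: symbol=e low=0/1 high=1/2
symbol=e low=0/1 high=1/4
symbol=e low=0/1 high=1/8

Derivation:
Step 1: interval [0/1, 1/1), width = 1/1 - 0/1 = 1/1
  'e': [0/1 + 1/1*0/1, 0/1 + 1/1*1/2) = [0/1, 1/2) <- contains code 1/16
  'a': [0/1 + 1/1*1/2, 0/1 + 1/1*5/6) = [1/2, 5/6)
  'f': [0/1 + 1/1*5/6, 0/1 + 1/1*1/1) = [5/6, 1/1)
  emit 'e', narrow to [0/1, 1/2)
Step 2: interval [0/1, 1/2), width = 1/2 - 0/1 = 1/2
  'e': [0/1 + 1/2*0/1, 0/1 + 1/2*1/2) = [0/1, 1/4) <- contains code 1/16
  'a': [0/1 + 1/2*1/2, 0/1 + 1/2*5/6) = [1/4, 5/12)
  'f': [0/1 + 1/2*5/6, 0/1 + 1/2*1/1) = [5/12, 1/2)
  emit 'e', narrow to [0/1, 1/4)
Step 3: interval [0/1, 1/4), width = 1/4 - 0/1 = 1/4
  'e': [0/1 + 1/4*0/1, 0/1 + 1/4*1/2) = [0/1, 1/8) <- contains code 1/16
  'a': [0/1 + 1/4*1/2, 0/1 + 1/4*5/6) = [1/8, 5/24)
  'f': [0/1 + 1/4*5/6, 0/1 + 1/4*1/1) = [5/24, 1/4)
  emit 'e', narrow to [0/1, 1/8)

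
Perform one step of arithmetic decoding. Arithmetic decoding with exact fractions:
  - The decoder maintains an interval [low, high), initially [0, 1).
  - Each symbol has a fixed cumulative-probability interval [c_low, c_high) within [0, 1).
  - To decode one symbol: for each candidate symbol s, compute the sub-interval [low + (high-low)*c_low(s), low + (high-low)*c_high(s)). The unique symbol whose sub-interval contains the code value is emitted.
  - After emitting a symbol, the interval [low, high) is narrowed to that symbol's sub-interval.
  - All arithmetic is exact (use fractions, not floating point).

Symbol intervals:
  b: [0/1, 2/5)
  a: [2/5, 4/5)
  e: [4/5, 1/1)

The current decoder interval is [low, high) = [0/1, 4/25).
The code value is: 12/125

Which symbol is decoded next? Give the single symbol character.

Answer: a

Derivation:
Interval width = high − low = 4/25 − 0/1 = 4/25
Scaled code = (code − low) / width = (12/125 − 0/1) / 4/25 = 3/5
  b: [0/1, 2/5) 
  a: [2/5, 4/5) ← scaled code falls here ✓
  e: [4/5, 1/1) 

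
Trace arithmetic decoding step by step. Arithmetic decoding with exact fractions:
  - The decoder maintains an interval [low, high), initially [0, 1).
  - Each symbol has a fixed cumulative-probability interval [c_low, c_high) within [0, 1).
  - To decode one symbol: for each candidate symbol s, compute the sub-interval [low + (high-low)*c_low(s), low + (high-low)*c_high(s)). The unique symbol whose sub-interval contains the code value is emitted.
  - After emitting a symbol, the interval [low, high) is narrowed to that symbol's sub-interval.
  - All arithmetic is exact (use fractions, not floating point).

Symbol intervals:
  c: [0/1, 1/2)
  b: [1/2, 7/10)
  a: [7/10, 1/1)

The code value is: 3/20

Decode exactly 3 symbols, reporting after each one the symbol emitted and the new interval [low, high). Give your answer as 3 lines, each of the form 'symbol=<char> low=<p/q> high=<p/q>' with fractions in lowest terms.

Answer: symbol=c low=0/1 high=1/2
symbol=c low=0/1 high=1/4
symbol=b low=1/8 high=7/40

Derivation:
Step 1: interval [0/1, 1/1), width = 1/1 - 0/1 = 1/1
  'c': [0/1 + 1/1*0/1, 0/1 + 1/1*1/2) = [0/1, 1/2) <- contains code 3/20
  'b': [0/1 + 1/1*1/2, 0/1 + 1/1*7/10) = [1/2, 7/10)
  'a': [0/1 + 1/1*7/10, 0/1 + 1/1*1/1) = [7/10, 1/1)
  emit 'c', narrow to [0/1, 1/2)
Step 2: interval [0/1, 1/2), width = 1/2 - 0/1 = 1/2
  'c': [0/1 + 1/2*0/1, 0/1 + 1/2*1/2) = [0/1, 1/4) <- contains code 3/20
  'b': [0/1 + 1/2*1/2, 0/1 + 1/2*7/10) = [1/4, 7/20)
  'a': [0/1 + 1/2*7/10, 0/1 + 1/2*1/1) = [7/20, 1/2)
  emit 'c', narrow to [0/1, 1/4)
Step 3: interval [0/1, 1/4), width = 1/4 - 0/1 = 1/4
  'c': [0/1 + 1/4*0/1, 0/1 + 1/4*1/2) = [0/1, 1/8)
  'b': [0/1 + 1/4*1/2, 0/1 + 1/4*7/10) = [1/8, 7/40) <- contains code 3/20
  'a': [0/1 + 1/4*7/10, 0/1 + 1/4*1/1) = [7/40, 1/4)
  emit 'b', narrow to [1/8, 7/40)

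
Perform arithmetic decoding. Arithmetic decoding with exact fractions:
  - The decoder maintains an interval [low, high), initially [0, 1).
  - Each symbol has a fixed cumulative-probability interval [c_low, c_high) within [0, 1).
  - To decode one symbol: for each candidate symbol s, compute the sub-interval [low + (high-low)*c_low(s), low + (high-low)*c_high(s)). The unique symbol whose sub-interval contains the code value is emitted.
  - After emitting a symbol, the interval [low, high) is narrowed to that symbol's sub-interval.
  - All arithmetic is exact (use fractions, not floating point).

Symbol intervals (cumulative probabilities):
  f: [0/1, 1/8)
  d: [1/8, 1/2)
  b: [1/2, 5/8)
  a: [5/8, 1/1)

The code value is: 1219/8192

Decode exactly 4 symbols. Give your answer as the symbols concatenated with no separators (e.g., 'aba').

Answer: dfbf

Derivation:
Step 1: interval [0/1, 1/1), width = 1/1 - 0/1 = 1/1
  'f': [0/1 + 1/1*0/1, 0/1 + 1/1*1/8) = [0/1, 1/8)
  'd': [0/1 + 1/1*1/8, 0/1 + 1/1*1/2) = [1/8, 1/2) <- contains code 1219/8192
  'b': [0/1 + 1/1*1/2, 0/1 + 1/1*5/8) = [1/2, 5/8)
  'a': [0/1 + 1/1*5/8, 0/1 + 1/1*1/1) = [5/8, 1/1)
  emit 'd', narrow to [1/8, 1/2)
Step 2: interval [1/8, 1/2), width = 1/2 - 1/8 = 3/8
  'f': [1/8 + 3/8*0/1, 1/8 + 3/8*1/8) = [1/8, 11/64) <- contains code 1219/8192
  'd': [1/8 + 3/8*1/8, 1/8 + 3/8*1/2) = [11/64, 5/16)
  'b': [1/8 + 3/8*1/2, 1/8 + 3/8*5/8) = [5/16, 23/64)
  'a': [1/8 + 3/8*5/8, 1/8 + 3/8*1/1) = [23/64, 1/2)
  emit 'f', narrow to [1/8, 11/64)
Step 3: interval [1/8, 11/64), width = 11/64 - 1/8 = 3/64
  'f': [1/8 + 3/64*0/1, 1/8 + 3/64*1/8) = [1/8, 67/512)
  'd': [1/8 + 3/64*1/8, 1/8 + 3/64*1/2) = [67/512, 19/128)
  'b': [1/8 + 3/64*1/2, 1/8 + 3/64*5/8) = [19/128, 79/512) <- contains code 1219/8192
  'a': [1/8 + 3/64*5/8, 1/8 + 3/64*1/1) = [79/512, 11/64)
  emit 'b', narrow to [19/128, 79/512)
Step 4: interval [19/128, 79/512), width = 79/512 - 19/128 = 3/512
  'f': [19/128 + 3/512*0/1, 19/128 + 3/512*1/8) = [19/128, 611/4096) <- contains code 1219/8192
  'd': [19/128 + 3/512*1/8, 19/128 + 3/512*1/2) = [611/4096, 155/1024)
  'b': [19/128 + 3/512*1/2, 19/128 + 3/512*5/8) = [155/1024, 623/4096)
  'a': [19/128 + 3/512*5/8, 19/128 + 3/512*1/1) = [623/4096, 79/512)
  emit 'f', narrow to [19/128, 611/4096)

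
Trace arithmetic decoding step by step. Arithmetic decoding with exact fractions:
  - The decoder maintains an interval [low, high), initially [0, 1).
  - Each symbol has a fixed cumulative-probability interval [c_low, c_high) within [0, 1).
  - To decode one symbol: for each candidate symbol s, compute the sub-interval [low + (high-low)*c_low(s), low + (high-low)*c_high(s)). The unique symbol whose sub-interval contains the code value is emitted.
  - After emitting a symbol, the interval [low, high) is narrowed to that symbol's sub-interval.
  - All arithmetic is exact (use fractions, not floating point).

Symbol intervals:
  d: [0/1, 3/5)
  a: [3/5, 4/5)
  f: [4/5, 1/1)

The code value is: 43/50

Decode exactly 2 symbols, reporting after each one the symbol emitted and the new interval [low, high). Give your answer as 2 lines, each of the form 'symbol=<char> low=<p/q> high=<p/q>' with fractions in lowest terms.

Answer: symbol=f low=4/5 high=1/1
symbol=d low=4/5 high=23/25

Derivation:
Step 1: interval [0/1, 1/1), width = 1/1 - 0/1 = 1/1
  'd': [0/1 + 1/1*0/1, 0/1 + 1/1*3/5) = [0/1, 3/5)
  'a': [0/1 + 1/1*3/5, 0/1 + 1/1*4/5) = [3/5, 4/5)
  'f': [0/1 + 1/1*4/5, 0/1 + 1/1*1/1) = [4/5, 1/1) <- contains code 43/50
  emit 'f', narrow to [4/5, 1/1)
Step 2: interval [4/5, 1/1), width = 1/1 - 4/5 = 1/5
  'd': [4/5 + 1/5*0/1, 4/5 + 1/5*3/5) = [4/5, 23/25) <- contains code 43/50
  'a': [4/5 + 1/5*3/5, 4/5 + 1/5*4/5) = [23/25, 24/25)
  'f': [4/5 + 1/5*4/5, 4/5 + 1/5*1/1) = [24/25, 1/1)
  emit 'd', narrow to [4/5, 23/25)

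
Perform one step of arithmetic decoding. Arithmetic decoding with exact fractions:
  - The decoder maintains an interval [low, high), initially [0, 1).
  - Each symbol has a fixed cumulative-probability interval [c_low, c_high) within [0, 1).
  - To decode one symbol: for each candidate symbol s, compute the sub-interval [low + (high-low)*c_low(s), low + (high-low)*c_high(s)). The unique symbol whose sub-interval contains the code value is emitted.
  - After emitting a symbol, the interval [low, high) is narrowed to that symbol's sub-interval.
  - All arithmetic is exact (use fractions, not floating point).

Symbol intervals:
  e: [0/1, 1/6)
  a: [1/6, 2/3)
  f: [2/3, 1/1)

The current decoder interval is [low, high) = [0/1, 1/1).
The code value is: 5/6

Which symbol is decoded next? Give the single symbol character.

Interval width = high − low = 1/1 − 0/1 = 1/1
Scaled code = (code − low) / width = (5/6 − 0/1) / 1/1 = 5/6
  e: [0/1, 1/6) 
  a: [1/6, 2/3) 
  f: [2/3, 1/1) ← scaled code falls here ✓

Answer: f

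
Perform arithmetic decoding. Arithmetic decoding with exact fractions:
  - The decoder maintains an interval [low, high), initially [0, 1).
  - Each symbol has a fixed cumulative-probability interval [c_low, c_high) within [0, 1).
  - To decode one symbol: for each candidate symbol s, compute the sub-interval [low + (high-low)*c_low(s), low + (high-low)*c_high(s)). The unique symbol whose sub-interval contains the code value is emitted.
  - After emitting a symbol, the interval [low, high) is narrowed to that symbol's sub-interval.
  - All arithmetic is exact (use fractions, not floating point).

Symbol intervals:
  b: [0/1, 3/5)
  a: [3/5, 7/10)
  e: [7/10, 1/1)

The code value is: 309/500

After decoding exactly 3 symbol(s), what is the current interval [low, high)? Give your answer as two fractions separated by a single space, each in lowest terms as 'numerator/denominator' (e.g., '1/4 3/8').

Answer: 3/5 159/250

Derivation:
Step 1: interval [0/1, 1/1), width = 1/1 - 0/1 = 1/1
  'b': [0/1 + 1/1*0/1, 0/1 + 1/1*3/5) = [0/1, 3/5)
  'a': [0/1 + 1/1*3/5, 0/1 + 1/1*7/10) = [3/5, 7/10) <- contains code 309/500
  'e': [0/1 + 1/1*7/10, 0/1 + 1/1*1/1) = [7/10, 1/1)
  emit 'a', narrow to [3/5, 7/10)
Step 2: interval [3/5, 7/10), width = 7/10 - 3/5 = 1/10
  'b': [3/5 + 1/10*0/1, 3/5 + 1/10*3/5) = [3/5, 33/50) <- contains code 309/500
  'a': [3/5 + 1/10*3/5, 3/5 + 1/10*7/10) = [33/50, 67/100)
  'e': [3/5 + 1/10*7/10, 3/5 + 1/10*1/1) = [67/100, 7/10)
  emit 'b', narrow to [3/5, 33/50)
Step 3: interval [3/5, 33/50), width = 33/50 - 3/5 = 3/50
  'b': [3/5 + 3/50*0/1, 3/5 + 3/50*3/5) = [3/5, 159/250) <- contains code 309/500
  'a': [3/5 + 3/50*3/5, 3/5 + 3/50*7/10) = [159/250, 321/500)
  'e': [3/5 + 3/50*7/10, 3/5 + 3/50*1/1) = [321/500, 33/50)
  emit 'b', narrow to [3/5, 159/250)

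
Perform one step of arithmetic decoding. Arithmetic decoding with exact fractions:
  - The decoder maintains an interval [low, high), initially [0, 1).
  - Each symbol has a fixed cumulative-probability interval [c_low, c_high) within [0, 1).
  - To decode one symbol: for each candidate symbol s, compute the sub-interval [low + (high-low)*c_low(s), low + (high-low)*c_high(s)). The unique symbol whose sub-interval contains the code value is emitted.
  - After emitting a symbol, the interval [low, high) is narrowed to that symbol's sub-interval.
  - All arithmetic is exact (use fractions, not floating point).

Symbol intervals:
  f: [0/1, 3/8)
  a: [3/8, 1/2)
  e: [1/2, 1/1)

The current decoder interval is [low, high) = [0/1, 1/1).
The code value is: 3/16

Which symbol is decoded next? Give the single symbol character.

Answer: f

Derivation:
Interval width = high − low = 1/1 − 0/1 = 1/1
Scaled code = (code − low) / width = (3/16 − 0/1) / 1/1 = 3/16
  f: [0/1, 3/8) ← scaled code falls here ✓
  a: [3/8, 1/2) 
  e: [1/2, 1/1) 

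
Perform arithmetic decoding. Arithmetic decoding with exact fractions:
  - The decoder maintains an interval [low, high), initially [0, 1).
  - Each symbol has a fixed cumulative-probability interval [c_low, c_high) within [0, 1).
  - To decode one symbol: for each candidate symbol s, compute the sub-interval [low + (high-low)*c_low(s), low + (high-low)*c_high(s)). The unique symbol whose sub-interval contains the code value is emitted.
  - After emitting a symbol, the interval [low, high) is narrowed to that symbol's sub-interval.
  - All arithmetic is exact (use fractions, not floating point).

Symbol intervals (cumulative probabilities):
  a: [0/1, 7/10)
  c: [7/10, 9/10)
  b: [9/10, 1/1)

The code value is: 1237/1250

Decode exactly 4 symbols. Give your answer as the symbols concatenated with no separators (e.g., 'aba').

Step 1: interval [0/1, 1/1), width = 1/1 - 0/1 = 1/1
  'a': [0/1 + 1/1*0/1, 0/1 + 1/1*7/10) = [0/1, 7/10)
  'c': [0/1 + 1/1*7/10, 0/1 + 1/1*9/10) = [7/10, 9/10)
  'b': [0/1 + 1/1*9/10, 0/1 + 1/1*1/1) = [9/10, 1/1) <- contains code 1237/1250
  emit 'b', narrow to [9/10, 1/1)
Step 2: interval [9/10, 1/1), width = 1/1 - 9/10 = 1/10
  'a': [9/10 + 1/10*0/1, 9/10 + 1/10*7/10) = [9/10, 97/100)
  'c': [9/10 + 1/10*7/10, 9/10 + 1/10*9/10) = [97/100, 99/100) <- contains code 1237/1250
  'b': [9/10 + 1/10*9/10, 9/10 + 1/10*1/1) = [99/100, 1/1)
  emit 'c', narrow to [97/100, 99/100)
Step 3: interval [97/100, 99/100), width = 99/100 - 97/100 = 1/50
  'a': [97/100 + 1/50*0/1, 97/100 + 1/50*7/10) = [97/100, 123/125)
  'c': [97/100 + 1/50*7/10, 97/100 + 1/50*9/10) = [123/125, 247/250)
  'b': [97/100 + 1/50*9/10, 97/100 + 1/50*1/1) = [247/250, 99/100) <- contains code 1237/1250
  emit 'b', narrow to [247/250, 99/100)
Step 4: interval [247/250, 99/100), width = 99/100 - 247/250 = 1/500
  'a': [247/250 + 1/500*0/1, 247/250 + 1/500*7/10) = [247/250, 4947/5000)
  'c': [247/250 + 1/500*7/10, 247/250 + 1/500*9/10) = [4947/5000, 4949/5000) <- contains code 1237/1250
  'b': [247/250 + 1/500*9/10, 247/250 + 1/500*1/1) = [4949/5000, 99/100)
  emit 'c', narrow to [4947/5000, 4949/5000)

Answer: bcbc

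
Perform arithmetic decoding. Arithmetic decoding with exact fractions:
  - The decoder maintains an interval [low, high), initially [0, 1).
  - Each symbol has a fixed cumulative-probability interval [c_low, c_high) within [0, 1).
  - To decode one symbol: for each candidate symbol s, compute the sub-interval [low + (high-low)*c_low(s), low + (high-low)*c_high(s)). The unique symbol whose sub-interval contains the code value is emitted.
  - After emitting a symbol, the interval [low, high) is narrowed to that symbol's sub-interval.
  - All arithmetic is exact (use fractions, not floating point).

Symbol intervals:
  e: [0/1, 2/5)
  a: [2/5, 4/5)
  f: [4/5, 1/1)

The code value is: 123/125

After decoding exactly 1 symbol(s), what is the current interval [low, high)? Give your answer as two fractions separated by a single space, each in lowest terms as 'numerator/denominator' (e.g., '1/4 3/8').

Step 1: interval [0/1, 1/1), width = 1/1 - 0/1 = 1/1
  'e': [0/1 + 1/1*0/1, 0/1 + 1/1*2/5) = [0/1, 2/5)
  'a': [0/1 + 1/1*2/5, 0/1 + 1/1*4/5) = [2/5, 4/5)
  'f': [0/1 + 1/1*4/5, 0/1 + 1/1*1/1) = [4/5, 1/1) <- contains code 123/125
  emit 'f', narrow to [4/5, 1/1)

Answer: 4/5 1/1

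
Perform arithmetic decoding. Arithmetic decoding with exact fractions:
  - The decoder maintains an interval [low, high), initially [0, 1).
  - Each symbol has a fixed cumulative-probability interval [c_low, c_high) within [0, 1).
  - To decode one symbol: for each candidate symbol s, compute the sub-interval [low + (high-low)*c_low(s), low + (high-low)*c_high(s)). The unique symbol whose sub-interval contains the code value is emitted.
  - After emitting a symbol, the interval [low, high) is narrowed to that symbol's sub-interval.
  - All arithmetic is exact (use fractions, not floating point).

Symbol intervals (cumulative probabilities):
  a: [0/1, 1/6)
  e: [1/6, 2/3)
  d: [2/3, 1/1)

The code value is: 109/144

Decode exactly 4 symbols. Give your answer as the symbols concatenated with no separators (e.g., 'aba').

Answer: deea

Derivation:
Step 1: interval [0/1, 1/1), width = 1/1 - 0/1 = 1/1
  'a': [0/1 + 1/1*0/1, 0/1 + 1/1*1/6) = [0/1, 1/6)
  'e': [0/1 + 1/1*1/6, 0/1 + 1/1*2/3) = [1/6, 2/3)
  'd': [0/1 + 1/1*2/3, 0/1 + 1/1*1/1) = [2/3, 1/1) <- contains code 109/144
  emit 'd', narrow to [2/3, 1/1)
Step 2: interval [2/3, 1/1), width = 1/1 - 2/3 = 1/3
  'a': [2/3 + 1/3*0/1, 2/3 + 1/3*1/6) = [2/3, 13/18)
  'e': [2/3 + 1/3*1/6, 2/3 + 1/3*2/3) = [13/18, 8/9) <- contains code 109/144
  'd': [2/3 + 1/3*2/3, 2/3 + 1/3*1/1) = [8/9, 1/1)
  emit 'e', narrow to [13/18, 8/9)
Step 3: interval [13/18, 8/9), width = 8/9 - 13/18 = 1/6
  'a': [13/18 + 1/6*0/1, 13/18 + 1/6*1/6) = [13/18, 3/4)
  'e': [13/18 + 1/6*1/6, 13/18 + 1/6*2/3) = [3/4, 5/6) <- contains code 109/144
  'd': [13/18 + 1/6*2/3, 13/18 + 1/6*1/1) = [5/6, 8/9)
  emit 'e', narrow to [3/4, 5/6)
Step 4: interval [3/4, 5/6), width = 5/6 - 3/4 = 1/12
  'a': [3/4 + 1/12*0/1, 3/4 + 1/12*1/6) = [3/4, 55/72) <- contains code 109/144
  'e': [3/4 + 1/12*1/6, 3/4 + 1/12*2/3) = [55/72, 29/36)
  'd': [3/4 + 1/12*2/3, 3/4 + 1/12*1/1) = [29/36, 5/6)
  emit 'a', narrow to [3/4, 55/72)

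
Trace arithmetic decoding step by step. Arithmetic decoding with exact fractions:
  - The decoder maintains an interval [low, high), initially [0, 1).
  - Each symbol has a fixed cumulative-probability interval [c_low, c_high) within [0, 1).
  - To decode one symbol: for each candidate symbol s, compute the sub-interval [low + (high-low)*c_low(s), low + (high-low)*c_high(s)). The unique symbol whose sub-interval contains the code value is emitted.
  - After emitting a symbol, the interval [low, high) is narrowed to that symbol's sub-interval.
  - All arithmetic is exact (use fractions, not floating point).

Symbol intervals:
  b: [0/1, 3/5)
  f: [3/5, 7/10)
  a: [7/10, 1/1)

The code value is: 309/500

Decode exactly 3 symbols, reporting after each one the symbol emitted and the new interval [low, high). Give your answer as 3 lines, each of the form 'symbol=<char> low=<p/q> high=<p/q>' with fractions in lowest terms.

Step 1: interval [0/1, 1/1), width = 1/1 - 0/1 = 1/1
  'b': [0/1 + 1/1*0/1, 0/1 + 1/1*3/5) = [0/1, 3/5)
  'f': [0/1 + 1/1*3/5, 0/1 + 1/1*7/10) = [3/5, 7/10) <- contains code 309/500
  'a': [0/1 + 1/1*7/10, 0/1 + 1/1*1/1) = [7/10, 1/1)
  emit 'f', narrow to [3/5, 7/10)
Step 2: interval [3/5, 7/10), width = 7/10 - 3/5 = 1/10
  'b': [3/5 + 1/10*0/1, 3/5 + 1/10*3/5) = [3/5, 33/50) <- contains code 309/500
  'f': [3/5 + 1/10*3/5, 3/5 + 1/10*7/10) = [33/50, 67/100)
  'a': [3/5 + 1/10*7/10, 3/5 + 1/10*1/1) = [67/100, 7/10)
  emit 'b', narrow to [3/5, 33/50)
Step 3: interval [3/5, 33/50), width = 33/50 - 3/5 = 3/50
  'b': [3/5 + 3/50*0/1, 3/5 + 3/50*3/5) = [3/5, 159/250) <- contains code 309/500
  'f': [3/5 + 3/50*3/5, 3/5 + 3/50*7/10) = [159/250, 321/500)
  'a': [3/5 + 3/50*7/10, 3/5 + 3/50*1/1) = [321/500, 33/50)
  emit 'b', narrow to [3/5, 159/250)

Answer: symbol=f low=3/5 high=7/10
symbol=b low=3/5 high=33/50
symbol=b low=3/5 high=159/250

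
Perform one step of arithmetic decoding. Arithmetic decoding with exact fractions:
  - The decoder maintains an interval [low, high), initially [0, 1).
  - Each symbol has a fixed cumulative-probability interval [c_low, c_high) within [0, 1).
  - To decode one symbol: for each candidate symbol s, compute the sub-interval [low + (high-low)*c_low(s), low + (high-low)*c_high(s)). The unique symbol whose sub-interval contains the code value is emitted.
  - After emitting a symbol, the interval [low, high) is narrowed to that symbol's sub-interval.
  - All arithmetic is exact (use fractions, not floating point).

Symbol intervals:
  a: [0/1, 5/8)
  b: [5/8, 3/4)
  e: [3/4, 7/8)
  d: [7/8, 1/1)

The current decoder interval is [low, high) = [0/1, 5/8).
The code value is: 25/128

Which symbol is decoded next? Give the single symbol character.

Interval width = high − low = 5/8 − 0/1 = 5/8
Scaled code = (code − low) / width = (25/128 − 0/1) / 5/8 = 5/16
  a: [0/1, 5/8) ← scaled code falls here ✓
  b: [5/8, 3/4) 
  e: [3/4, 7/8) 
  d: [7/8, 1/1) 

Answer: a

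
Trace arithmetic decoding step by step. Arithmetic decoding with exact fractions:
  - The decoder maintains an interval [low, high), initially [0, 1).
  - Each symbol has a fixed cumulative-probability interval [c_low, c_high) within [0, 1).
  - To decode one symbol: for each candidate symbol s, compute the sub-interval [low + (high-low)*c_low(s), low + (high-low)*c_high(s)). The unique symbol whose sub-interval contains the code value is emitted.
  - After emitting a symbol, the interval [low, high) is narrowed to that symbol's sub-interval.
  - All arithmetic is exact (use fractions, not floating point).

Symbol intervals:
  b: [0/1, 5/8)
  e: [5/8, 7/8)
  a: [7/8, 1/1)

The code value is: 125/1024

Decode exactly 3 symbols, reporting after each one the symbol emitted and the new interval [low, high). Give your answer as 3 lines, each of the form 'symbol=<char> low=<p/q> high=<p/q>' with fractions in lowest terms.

Answer: symbol=b low=0/1 high=5/8
symbol=b low=0/1 high=25/64
symbol=b low=0/1 high=125/512

Derivation:
Step 1: interval [0/1, 1/1), width = 1/1 - 0/1 = 1/1
  'b': [0/1 + 1/1*0/1, 0/1 + 1/1*5/8) = [0/1, 5/8) <- contains code 125/1024
  'e': [0/1 + 1/1*5/8, 0/1 + 1/1*7/8) = [5/8, 7/8)
  'a': [0/1 + 1/1*7/8, 0/1 + 1/1*1/1) = [7/8, 1/1)
  emit 'b', narrow to [0/1, 5/8)
Step 2: interval [0/1, 5/8), width = 5/8 - 0/1 = 5/8
  'b': [0/1 + 5/8*0/1, 0/1 + 5/8*5/8) = [0/1, 25/64) <- contains code 125/1024
  'e': [0/1 + 5/8*5/8, 0/1 + 5/8*7/8) = [25/64, 35/64)
  'a': [0/1 + 5/8*7/8, 0/1 + 5/8*1/1) = [35/64, 5/8)
  emit 'b', narrow to [0/1, 25/64)
Step 3: interval [0/1, 25/64), width = 25/64 - 0/1 = 25/64
  'b': [0/1 + 25/64*0/1, 0/1 + 25/64*5/8) = [0/1, 125/512) <- contains code 125/1024
  'e': [0/1 + 25/64*5/8, 0/1 + 25/64*7/8) = [125/512, 175/512)
  'a': [0/1 + 25/64*7/8, 0/1 + 25/64*1/1) = [175/512, 25/64)
  emit 'b', narrow to [0/1, 125/512)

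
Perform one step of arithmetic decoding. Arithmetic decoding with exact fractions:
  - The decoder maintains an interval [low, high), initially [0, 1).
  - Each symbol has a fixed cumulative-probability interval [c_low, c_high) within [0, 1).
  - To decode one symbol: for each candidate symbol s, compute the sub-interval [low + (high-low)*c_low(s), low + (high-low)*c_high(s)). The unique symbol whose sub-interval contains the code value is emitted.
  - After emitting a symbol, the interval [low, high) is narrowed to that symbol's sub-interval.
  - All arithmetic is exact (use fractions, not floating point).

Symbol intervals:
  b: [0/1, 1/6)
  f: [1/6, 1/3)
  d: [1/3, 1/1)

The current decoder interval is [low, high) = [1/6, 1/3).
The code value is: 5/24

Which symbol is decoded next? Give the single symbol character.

Interval width = high − low = 1/3 − 1/6 = 1/6
Scaled code = (code − low) / width = (5/24 − 1/6) / 1/6 = 1/4
  b: [0/1, 1/6) 
  f: [1/6, 1/3) ← scaled code falls here ✓
  d: [1/3, 1/1) 

Answer: f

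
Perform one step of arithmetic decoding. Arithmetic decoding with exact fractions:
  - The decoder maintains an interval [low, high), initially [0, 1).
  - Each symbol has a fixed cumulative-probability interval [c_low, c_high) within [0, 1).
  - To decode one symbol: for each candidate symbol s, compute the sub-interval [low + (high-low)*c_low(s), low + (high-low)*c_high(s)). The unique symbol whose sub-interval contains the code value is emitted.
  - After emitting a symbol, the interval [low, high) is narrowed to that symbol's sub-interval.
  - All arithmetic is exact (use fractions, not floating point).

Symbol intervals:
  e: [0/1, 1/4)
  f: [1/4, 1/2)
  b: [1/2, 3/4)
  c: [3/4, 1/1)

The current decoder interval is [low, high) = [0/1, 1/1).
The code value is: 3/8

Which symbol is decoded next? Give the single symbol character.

Interval width = high − low = 1/1 − 0/1 = 1/1
Scaled code = (code − low) / width = (3/8 − 0/1) / 1/1 = 3/8
  e: [0/1, 1/4) 
  f: [1/4, 1/2) ← scaled code falls here ✓
  b: [1/2, 3/4) 
  c: [3/4, 1/1) 

Answer: f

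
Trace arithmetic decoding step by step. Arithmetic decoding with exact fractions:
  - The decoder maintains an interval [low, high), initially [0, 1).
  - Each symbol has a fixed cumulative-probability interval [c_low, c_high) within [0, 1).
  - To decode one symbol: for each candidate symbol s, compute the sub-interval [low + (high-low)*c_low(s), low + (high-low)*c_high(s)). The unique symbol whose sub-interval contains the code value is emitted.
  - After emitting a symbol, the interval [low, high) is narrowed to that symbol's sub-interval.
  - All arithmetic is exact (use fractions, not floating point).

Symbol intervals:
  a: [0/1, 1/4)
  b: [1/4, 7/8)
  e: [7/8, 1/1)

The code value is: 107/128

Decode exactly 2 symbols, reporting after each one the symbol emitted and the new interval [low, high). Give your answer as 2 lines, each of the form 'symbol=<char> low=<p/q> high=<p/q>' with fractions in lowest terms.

Step 1: interval [0/1, 1/1), width = 1/1 - 0/1 = 1/1
  'a': [0/1 + 1/1*0/1, 0/1 + 1/1*1/4) = [0/1, 1/4)
  'b': [0/1 + 1/1*1/4, 0/1 + 1/1*7/8) = [1/4, 7/8) <- contains code 107/128
  'e': [0/1 + 1/1*7/8, 0/1 + 1/1*1/1) = [7/8, 1/1)
  emit 'b', narrow to [1/4, 7/8)
Step 2: interval [1/4, 7/8), width = 7/8 - 1/4 = 5/8
  'a': [1/4 + 5/8*0/1, 1/4 + 5/8*1/4) = [1/4, 13/32)
  'b': [1/4 + 5/8*1/4, 1/4 + 5/8*7/8) = [13/32, 51/64)
  'e': [1/4 + 5/8*7/8, 1/4 + 5/8*1/1) = [51/64, 7/8) <- contains code 107/128
  emit 'e', narrow to [51/64, 7/8)

Answer: symbol=b low=1/4 high=7/8
symbol=e low=51/64 high=7/8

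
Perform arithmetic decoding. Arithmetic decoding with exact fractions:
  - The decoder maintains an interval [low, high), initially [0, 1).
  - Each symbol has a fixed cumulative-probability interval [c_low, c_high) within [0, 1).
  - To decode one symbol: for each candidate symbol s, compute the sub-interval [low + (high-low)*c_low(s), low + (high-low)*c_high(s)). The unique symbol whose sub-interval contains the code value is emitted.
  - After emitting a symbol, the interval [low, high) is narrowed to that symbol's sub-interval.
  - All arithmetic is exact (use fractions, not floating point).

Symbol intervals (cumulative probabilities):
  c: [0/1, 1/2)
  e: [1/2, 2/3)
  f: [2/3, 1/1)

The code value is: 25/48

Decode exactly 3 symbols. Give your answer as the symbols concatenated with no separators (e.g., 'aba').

Step 1: interval [0/1, 1/1), width = 1/1 - 0/1 = 1/1
  'c': [0/1 + 1/1*0/1, 0/1 + 1/1*1/2) = [0/1, 1/2)
  'e': [0/1 + 1/1*1/2, 0/1 + 1/1*2/3) = [1/2, 2/3) <- contains code 25/48
  'f': [0/1 + 1/1*2/3, 0/1 + 1/1*1/1) = [2/3, 1/1)
  emit 'e', narrow to [1/2, 2/3)
Step 2: interval [1/2, 2/3), width = 2/3 - 1/2 = 1/6
  'c': [1/2 + 1/6*0/1, 1/2 + 1/6*1/2) = [1/2, 7/12) <- contains code 25/48
  'e': [1/2 + 1/6*1/2, 1/2 + 1/6*2/3) = [7/12, 11/18)
  'f': [1/2 + 1/6*2/3, 1/2 + 1/6*1/1) = [11/18, 2/3)
  emit 'c', narrow to [1/2, 7/12)
Step 3: interval [1/2, 7/12), width = 7/12 - 1/2 = 1/12
  'c': [1/2 + 1/12*0/1, 1/2 + 1/12*1/2) = [1/2, 13/24) <- contains code 25/48
  'e': [1/2 + 1/12*1/2, 1/2 + 1/12*2/3) = [13/24, 5/9)
  'f': [1/2 + 1/12*2/3, 1/2 + 1/12*1/1) = [5/9, 7/12)
  emit 'c', narrow to [1/2, 13/24)

Answer: ecc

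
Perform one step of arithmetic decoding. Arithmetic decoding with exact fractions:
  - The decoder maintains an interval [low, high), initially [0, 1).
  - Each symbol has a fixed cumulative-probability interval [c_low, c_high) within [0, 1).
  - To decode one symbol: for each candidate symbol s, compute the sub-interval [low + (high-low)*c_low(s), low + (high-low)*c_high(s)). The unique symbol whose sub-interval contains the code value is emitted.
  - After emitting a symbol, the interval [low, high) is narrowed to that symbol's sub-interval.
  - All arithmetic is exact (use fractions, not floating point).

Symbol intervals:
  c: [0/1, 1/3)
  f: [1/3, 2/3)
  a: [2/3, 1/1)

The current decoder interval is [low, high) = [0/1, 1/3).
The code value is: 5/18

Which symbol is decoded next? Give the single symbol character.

Answer: a

Derivation:
Interval width = high − low = 1/3 − 0/1 = 1/3
Scaled code = (code − low) / width = (5/18 − 0/1) / 1/3 = 5/6
  c: [0/1, 1/3) 
  f: [1/3, 2/3) 
  a: [2/3, 1/1) ← scaled code falls here ✓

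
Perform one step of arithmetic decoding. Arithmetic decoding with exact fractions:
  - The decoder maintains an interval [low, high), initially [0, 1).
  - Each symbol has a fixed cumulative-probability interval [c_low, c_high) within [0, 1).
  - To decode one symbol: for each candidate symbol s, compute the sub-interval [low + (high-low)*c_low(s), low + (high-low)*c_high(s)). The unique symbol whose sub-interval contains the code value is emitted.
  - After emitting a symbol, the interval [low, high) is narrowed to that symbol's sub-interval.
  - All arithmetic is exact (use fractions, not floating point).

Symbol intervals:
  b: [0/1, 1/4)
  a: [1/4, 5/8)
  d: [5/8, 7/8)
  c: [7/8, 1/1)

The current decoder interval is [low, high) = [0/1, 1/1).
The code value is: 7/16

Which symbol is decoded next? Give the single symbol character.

Interval width = high − low = 1/1 − 0/1 = 1/1
Scaled code = (code − low) / width = (7/16 − 0/1) / 1/1 = 7/16
  b: [0/1, 1/4) 
  a: [1/4, 5/8) ← scaled code falls here ✓
  d: [5/8, 7/8) 
  c: [7/8, 1/1) 

Answer: a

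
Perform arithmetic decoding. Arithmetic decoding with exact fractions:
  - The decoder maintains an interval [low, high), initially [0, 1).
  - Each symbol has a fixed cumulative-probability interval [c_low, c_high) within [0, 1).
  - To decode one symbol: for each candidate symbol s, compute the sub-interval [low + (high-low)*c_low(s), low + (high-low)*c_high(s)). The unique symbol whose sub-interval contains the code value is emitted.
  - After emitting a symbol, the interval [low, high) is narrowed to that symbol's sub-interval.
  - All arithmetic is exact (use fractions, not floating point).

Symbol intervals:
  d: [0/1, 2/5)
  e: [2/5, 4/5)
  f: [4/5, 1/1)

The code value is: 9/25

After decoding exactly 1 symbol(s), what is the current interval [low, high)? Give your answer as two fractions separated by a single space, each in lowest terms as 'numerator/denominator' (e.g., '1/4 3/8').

Answer: 0/1 2/5

Derivation:
Step 1: interval [0/1, 1/1), width = 1/1 - 0/1 = 1/1
  'd': [0/1 + 1/1*0/1, 0/1 + 1/1*2/5) = [0/1, 2/5) <- contains code 9/25
  'e': [0/1 + 1/1*2/5, 0/1 + 1/1*4/5) = [2/5, 4/5)
  'f': [0/1 + 1/1*4/5, 0/1 + 1/1*1/1) = [4/5, 1/1)
  emit 'd', narrow to [0/1, 2/5)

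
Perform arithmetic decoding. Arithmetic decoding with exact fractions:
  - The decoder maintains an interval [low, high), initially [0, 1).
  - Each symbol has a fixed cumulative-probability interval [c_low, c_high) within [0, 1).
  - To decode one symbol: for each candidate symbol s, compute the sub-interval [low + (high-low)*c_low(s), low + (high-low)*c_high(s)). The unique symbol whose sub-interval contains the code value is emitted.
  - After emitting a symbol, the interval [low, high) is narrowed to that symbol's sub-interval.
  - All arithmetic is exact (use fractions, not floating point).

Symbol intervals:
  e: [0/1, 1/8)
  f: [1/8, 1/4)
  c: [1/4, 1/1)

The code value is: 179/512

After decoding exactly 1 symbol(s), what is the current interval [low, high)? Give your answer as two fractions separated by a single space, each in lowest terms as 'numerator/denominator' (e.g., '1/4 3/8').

Step 1: interval [0/1, 1/1), width = 1/1 - 0/1 = 1/1
  'e': [0/1 + 1/1*0/1, 0/1 + 1/1*1/8) = [0/1, 1/8)
  'f': [0/1 + 1/1*1/8, 0/1 + 1/1*1/4) = [1/8, 1/4)
  'c': [0/1 + 1/1*1/4, 0/1 + 1/1*1/1) = [1/4, 1/1) <- contains code 179/512
  emit 'c', narrow to [1/4, 1/1)

Answer: 1/4 1/1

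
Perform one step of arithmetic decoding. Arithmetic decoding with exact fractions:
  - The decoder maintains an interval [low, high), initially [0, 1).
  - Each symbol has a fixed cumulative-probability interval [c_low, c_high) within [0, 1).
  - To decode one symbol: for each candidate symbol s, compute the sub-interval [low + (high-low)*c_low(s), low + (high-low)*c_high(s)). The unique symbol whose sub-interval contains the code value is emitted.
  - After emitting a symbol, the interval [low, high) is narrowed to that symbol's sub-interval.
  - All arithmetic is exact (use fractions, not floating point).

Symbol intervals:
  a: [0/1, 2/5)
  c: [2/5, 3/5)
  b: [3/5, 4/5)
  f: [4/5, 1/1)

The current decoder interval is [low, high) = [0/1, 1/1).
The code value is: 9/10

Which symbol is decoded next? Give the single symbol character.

Interval width = high − low = 1/1 − 0/1 = 1/1
Scaled code = (code − low) / width = (9/10 − 0/1) / 1/1 = 9/10
  a: [0/1, 2/5) 
  c: [2/5, 3/5) 
  b: [3/5, 4/5) 
  f: [4/5, 1/1) ← scaled code falls here ✓

Answer: f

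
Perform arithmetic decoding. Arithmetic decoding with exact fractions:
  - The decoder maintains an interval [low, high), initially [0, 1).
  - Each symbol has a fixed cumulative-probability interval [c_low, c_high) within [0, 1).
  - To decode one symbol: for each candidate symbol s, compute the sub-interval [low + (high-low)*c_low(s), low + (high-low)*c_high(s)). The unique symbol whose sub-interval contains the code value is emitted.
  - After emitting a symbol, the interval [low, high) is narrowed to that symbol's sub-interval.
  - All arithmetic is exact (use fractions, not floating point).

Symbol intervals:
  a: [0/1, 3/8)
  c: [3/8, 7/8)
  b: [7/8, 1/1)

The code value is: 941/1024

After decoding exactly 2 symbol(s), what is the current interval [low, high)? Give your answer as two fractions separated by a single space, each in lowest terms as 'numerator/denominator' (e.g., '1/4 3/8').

Answer: 7/8 59/64

Derivation:
Step 1: interval [0/1, 1/1), width = 1/1 - 0/1 = 1/1
  'a': [0/1 + 1/1*0/1, 0/1 + 1/1*3/8) = [0/1, 3/8)
  'c': [0/1 + 1/1*3/8, 0/1 + 1/1*7/8) = [3/8, 7/8)
  'b': [0/1 + 1/1*7/8, 0/1 + 1/1*1/1) = [7/8, 1/1) <- contains code 941/1024
  emit 'b', narrow to [7/8, 1/1)
Step 2: interval [7/8, 1/1), width = 1/1 - 7/8 = 1/8
  'a': [7/8 + 1/8*0/1, 7/8 + 1/8*3/8) = [7/8, 59/64) <- contains code 941/1024
  'c': [7/8 + 1/8*3/8, 7/8 + 1/8*7/8) = [59/64, 63/64)
  'b': [7/8 + 1/8*7/8, 7/8 + 1/8*1/1) = [63/64, 1/1)
  emit 'a', narrow to [7/8, 59/64)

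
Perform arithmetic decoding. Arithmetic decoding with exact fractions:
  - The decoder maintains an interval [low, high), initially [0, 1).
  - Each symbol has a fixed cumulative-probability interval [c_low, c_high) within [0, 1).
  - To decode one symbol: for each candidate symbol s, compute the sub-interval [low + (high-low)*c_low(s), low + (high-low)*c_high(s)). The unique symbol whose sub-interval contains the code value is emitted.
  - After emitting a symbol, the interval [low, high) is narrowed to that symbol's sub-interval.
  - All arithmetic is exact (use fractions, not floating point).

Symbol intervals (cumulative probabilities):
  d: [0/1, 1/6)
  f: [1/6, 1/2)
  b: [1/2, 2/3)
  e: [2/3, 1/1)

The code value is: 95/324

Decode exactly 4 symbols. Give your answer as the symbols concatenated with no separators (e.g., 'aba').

Answer: ffbe

Derivation:
Step 1: interval [0/1, 1/1), width = 1/1 - 0/1 = 1/1
  'd': [0/1 + 1/1*0/1, 0/1 + 1/1*1/6) = [0/1, 1/6)
  'f': [0/1 + 1/1*1/6, 0/1 + 1/1*1/2) = [1/6, 1/2) <- contains code 95/324
  'b': [0/1 + 1/1*1/2, 0/1 + 1/1*2/3) = [1/2, 2/3)
  'e': [0/1 + 1/1*2/3, 0/1 + 1/1*1/1) = [2/3, 1/1)
  emit 'f', narrow to [1/6, 1/2)
Step 2: interval [1/6, 1/2), width = 1/2 - 1/6 = 1/3
  'd': [1/6 + 1/3*0/1, 1/6 + 1/3*1/6) = [1/6, 2/9)
  'f': [1/6 + 1/3*1/6, 1/6 + 1/3*1/2) = [2/9, 1/3) <- contains code 95/324
  'b': [1/6 + 1/3*1/2, 1/6 + 1/3*2/3) = [1/3, 7/18)
  'e': [1/6 + 1/3*2/3, 1/6 + 1/3*1/1) = [7/18, 1/2)
  emit 'f', narrow to [2/9, 1/3)
Step 3: interval [2/9, 1/3), width = 1/3 - 2/9 = 1/9
  'd': [2/9 + 1/9*0/1, 2/9 + 1/9*1/6) = [2/9, 13/54)
  'f': [2/9 + 1/9*1/6, 2/9 + 1/9*1/2) = [13/54, 5/18)
  'b': [2/9 + 1/9*1/2, 2/9 + 1/9*2/3) = [5/18, 8/27) <- contains code 95/324
  'e': [2/9 + 1/9*2/3, 2/9 + 1/9*1/1) = [8/27, 1/3)
  emit 'b', narrow to [5/18, 8/27)
Step 4: interval [5/18, 8/27), width = 8/27 - 5/18 = 1/54
  'd': [5/18 + 1/54*0/1, 5/18 + 1/54*1/6) = [5/18, 91/324)
  'f': [5/18 + 1/54*1/6, 5/18 + 1/54*1/2) = [91/324, 31/108)
  'b': [5/18 + 1/54*1/2, 5/18 + 1/54*2/3) = [31/108, 47/162)
  'e': [5/18 + 1/54*2/3, 5/18 + 1/54*1/1) = [47/162, 8/27) <- contains code 95/324
  emit 'e', narrow to [47/162, 8/27)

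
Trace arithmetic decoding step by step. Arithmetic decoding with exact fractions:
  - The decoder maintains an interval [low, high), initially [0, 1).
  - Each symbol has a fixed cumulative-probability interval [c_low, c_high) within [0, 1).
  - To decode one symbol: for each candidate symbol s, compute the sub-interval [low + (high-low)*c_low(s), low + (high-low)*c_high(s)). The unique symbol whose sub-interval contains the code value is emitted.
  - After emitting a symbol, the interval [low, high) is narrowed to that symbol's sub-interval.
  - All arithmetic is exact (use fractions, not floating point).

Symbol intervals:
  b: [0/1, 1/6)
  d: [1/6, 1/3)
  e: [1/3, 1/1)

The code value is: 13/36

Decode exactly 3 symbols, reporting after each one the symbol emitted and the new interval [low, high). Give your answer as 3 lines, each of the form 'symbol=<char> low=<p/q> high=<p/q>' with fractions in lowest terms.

Answer: symbol=e low=1/3 high=1/1
symbol=b low=1/3 high=4/9
symbol=d low=19/54 high=10/27

Derivation:
Step 1: interval [0/1, 1/1), width = 1/1 - 0/1 = 1/1
  'b': [0/1 + 1/1*0/1, 0/1 + 1/1*1/6) = [0/1, 1/6)
  'd': [0/1 + 1/1*1/6, 0/1 + 1/1*1/3) = [1/6, 1/3)
  'e': [0/1 + 1/1*1/3, 0/1 + 1/1*1/1) = [1/3, 1/1) <- contains code 13/36
  emit 'e', narrow to [1/3, 1/1)
Step 2: interval [1/3, 1/1), width = 1/1 - 1/3 = 2/3
  'b': [1/3 + 2/3*0/1, 1/3 + 2/3*1/6) = [1/3, 4/9) <- contains code 13/36
  'd': [1/3 + 2/3*1/6, 1/3 + 2/3*1/3) = [4/9, 5/9)
  'e': [1/3 + 2/3*1/3, 1/3 + 2/3*1/1) = [5/9, 1/1)
  emit 'b', narrow to [1/3, 4/9)
Step 3: interval [1/3, 4/9), width = 4/9 - 1/3 = 1/9
  'b': [1/3 + 1/9*0/1, 1/3 + 1/9*1/6) = [1/3, 19/54)
  'd': [1/3 + 1/9*1/6, 1/3 + 1/9*1/3) = [19/54, 10/27) <- contains code 13/36
  'e': [1/3 + 1/9*1/3, 1/3 + 1/9*1/1) = [10/27, 4/9)
  emit 'd', narrow to [19/54, 10/27)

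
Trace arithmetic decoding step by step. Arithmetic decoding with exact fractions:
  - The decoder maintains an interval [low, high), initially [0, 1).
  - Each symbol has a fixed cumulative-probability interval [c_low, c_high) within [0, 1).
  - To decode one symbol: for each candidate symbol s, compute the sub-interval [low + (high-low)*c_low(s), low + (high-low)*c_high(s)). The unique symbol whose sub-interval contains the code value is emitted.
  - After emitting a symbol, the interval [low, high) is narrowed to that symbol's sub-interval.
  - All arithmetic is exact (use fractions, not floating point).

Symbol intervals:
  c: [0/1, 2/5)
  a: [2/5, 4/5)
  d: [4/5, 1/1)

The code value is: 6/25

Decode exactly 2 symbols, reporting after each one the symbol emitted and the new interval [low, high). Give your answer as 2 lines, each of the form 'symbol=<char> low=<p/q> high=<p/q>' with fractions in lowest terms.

Step 1: interval [0/1, 1/1), width = 1/1 - 0/1 = 1/1
  'c': [0/1 + 1/1*0/1, 0/1 + 1/1*2/5) = [0/1, 2/5) <- contains code 6/25
  'a': [0/1 + 1/1*2/5, 0/1 + 1/1*4/5) = [2/5, 4/5)
  'd': [0/1 + 1/1*4/5, 0/1 + 1/1*1/1) = [4/5, 1/1)
  emit 'c', narrow to [0/1, 2/5)
Step 2: interval [0/1, 2/5), width = 2/5 - 0/1 = 2/5
  'c': [0/1 + 2/5*0/1, 0/1 + 2/5*2/5) = [0/1, 4/25)
  'a': [0/1 + 2/5*2/5, 0/1 + 2/5*4/5) = [4/25, 8/25) <- contains code 6/25
  'd': [0/1 + 2/5*4/5, 0/1 + 2/5*1/1) = [8/25, 2/5)
  emit 'a', narrow to [4/25, 8/25)

Answer: symbol=c low=0/1 high=2/5
symbol=a low=4/25 high=8/25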